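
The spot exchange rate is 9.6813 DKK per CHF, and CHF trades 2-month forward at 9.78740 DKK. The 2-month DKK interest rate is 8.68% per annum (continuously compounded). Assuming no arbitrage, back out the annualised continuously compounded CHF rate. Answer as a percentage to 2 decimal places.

2.14%

T = 2/12 years.
F/S = 9.7874/9.6813 = 1.0109593 = (growth of DKK) / (growth of CHF).
The DKK side grows by e^(0.0868×2/12) = 1.0145718.
That pins the CHF growth at 1.0035733.
r = ln(1.0035733)/(2/12) = 0.021402 → 2.14%.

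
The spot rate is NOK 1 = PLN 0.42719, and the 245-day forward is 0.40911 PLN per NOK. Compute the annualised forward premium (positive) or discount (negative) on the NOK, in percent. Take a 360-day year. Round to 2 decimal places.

-6.22%

T = 245/360 years.
NOK trades forward at -4.23231% vs spot over the period.
Per annum: -0.0423231 / (245/360) = -0.062189 = -6.22%.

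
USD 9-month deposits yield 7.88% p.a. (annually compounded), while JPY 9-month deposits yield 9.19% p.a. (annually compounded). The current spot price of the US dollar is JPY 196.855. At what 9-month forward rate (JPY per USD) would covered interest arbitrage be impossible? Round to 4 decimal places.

T = 9/12 years.
JPY growth factor: (1 + 0.0919)^(9/12) = 1.068162063.
USD accumulates by (1 + 0.0788)^(9/12) = 1.058536172.
So F = 196.855 × 1.068162063 / 1.058536172 = 198.645118 (JPY/USD).

198.6451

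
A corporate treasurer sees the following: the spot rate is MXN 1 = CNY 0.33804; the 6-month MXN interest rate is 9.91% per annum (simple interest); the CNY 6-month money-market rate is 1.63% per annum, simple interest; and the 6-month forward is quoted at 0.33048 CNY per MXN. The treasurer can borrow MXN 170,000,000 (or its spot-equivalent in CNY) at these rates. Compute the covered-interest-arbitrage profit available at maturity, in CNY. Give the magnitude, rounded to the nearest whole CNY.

CNY 1,030,244

T = 6/12 years.
Route A — deposit MXN, sell forward: 170,000,000 × 1.049550 × 0.33048 = CNY 58,965,398.28.
Route B — convert at spot, deposit CNY: 170,000,000 × 0.33804 × 1.008150 = CNY 57,935,154.42.
The quoted forward overvalues MXN, so borrow CNY, buy MXN at spot, deposit the MXN at 9.91%, and sell the proceeds forward at 0.33048.
Arbitrage profit = |58,965,398.28 − 57,935,154.42| = CNY 1,030,244.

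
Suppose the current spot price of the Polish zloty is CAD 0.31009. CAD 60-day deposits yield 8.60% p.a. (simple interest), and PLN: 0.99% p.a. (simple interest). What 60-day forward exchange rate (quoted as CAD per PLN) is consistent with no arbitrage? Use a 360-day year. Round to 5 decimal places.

T = 60/360 years.
CAD accumulates by 1 + 0.0860×60/360 = 1.0143333.
PLN accumulates by 1 + 0.0099×60/360 = 1.001650.
Forward (CAD per PLN) = 0.31009 × 1.0143333 / 1.001650 = 0.3140165.

0.31402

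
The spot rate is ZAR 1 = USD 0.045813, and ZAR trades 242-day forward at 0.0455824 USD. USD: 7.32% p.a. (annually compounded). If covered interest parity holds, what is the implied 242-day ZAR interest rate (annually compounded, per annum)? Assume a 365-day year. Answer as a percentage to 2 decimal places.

T = 242/365 years.
CIP gives F = S · g_USD/g_ZAR, so g_USD/g_ZAR = 0.0455824/0.045813 = 0.9949665.
USD growth factor: (1 + 0.0732)^(242/365) = 1.0479527.
Hence g_ZAR = 1.0532543.
r = 1.0532543^(365/242) − 1 = 0.081399 → 8.14%.

8.14%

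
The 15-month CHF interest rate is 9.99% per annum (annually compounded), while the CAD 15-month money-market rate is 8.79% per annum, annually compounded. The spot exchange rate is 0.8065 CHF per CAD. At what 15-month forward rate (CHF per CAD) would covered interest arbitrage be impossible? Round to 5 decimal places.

T = 15/12 years.
CHF growth factor: (1 + 0.0999)^(15/12) = 1.126397.
CAD growth factor: (1 + 0.0879)^(15/12) = 1.1110567.
Forward (CHF per CAD) = 0.8065 × 1.126397 / 1.1110567 = 0.8176353.

0.81764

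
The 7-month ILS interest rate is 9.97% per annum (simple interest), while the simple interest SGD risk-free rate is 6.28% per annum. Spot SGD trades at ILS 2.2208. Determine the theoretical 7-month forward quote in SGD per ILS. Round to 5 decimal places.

T = 7/12 years.
ILS growth factor: 1 + 0.0997×7/12 = 1.0581583.
SGD growth factor: 1 + 0.0628×7/12 = 1.0366333.
CIP: F = S · (grow ILS)/(grow SGD) = 2.2208 × 1.0581583/1.0366333 = 2.266913 ILS per SGD.
Invert for SGD per ILS: 1 / 2.266913 = 0.44113.

0.44113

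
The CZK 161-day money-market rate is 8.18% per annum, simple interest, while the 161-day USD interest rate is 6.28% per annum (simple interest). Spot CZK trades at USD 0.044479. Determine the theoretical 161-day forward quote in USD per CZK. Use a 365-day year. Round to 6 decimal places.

0.044119

T = 161/365 years.
USD growth factor: 1 + 0.0628×161/365 = 1.0277008.
Growth of 1 CZK over T: 1 + 0.0818×161/365 = 1.0360816.
Forward (USD per CZK) = 0.044479 × 1.0277008 / 1.0360816 = 0.04411921.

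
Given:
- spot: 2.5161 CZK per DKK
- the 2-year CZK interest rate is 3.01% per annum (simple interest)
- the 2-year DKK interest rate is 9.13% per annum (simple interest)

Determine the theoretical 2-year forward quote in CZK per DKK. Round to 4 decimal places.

T = 2 years.
Growth of 1 CZK over T: 1 + 0.0301×2 = 1.060200.
DKK growth factor: 1 + 0.0913×2 = 1.182600.
So F = 2.5161 × 1.060200 / 1.182600 = 2.255682 (CZK/DKK).

2.2557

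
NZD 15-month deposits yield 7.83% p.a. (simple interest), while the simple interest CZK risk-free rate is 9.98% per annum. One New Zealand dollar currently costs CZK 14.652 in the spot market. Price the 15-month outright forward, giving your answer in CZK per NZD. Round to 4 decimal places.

T = 15/12 years.
Growth of 1 CZK over T: 1 + 0.0998×15/12 = 1.124750.
Growth of 1 NZD over T: 1 + 0.0783×15/12 = 1.097875.
Forward (CZK per NZD) = 14.652 × 1.124750 / 1.097875 = 15.010668.

15.0107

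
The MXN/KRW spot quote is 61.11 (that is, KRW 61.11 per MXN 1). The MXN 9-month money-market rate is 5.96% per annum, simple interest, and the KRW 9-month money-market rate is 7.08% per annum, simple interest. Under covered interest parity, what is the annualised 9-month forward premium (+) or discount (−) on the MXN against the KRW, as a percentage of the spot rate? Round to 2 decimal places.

+1.07%

T = 9/12 years.
F = S · g_KRW/g_MXN = 61.11 × 1.053100/1.044700 = 61.60136.
Annualised premium = (F − S)/S × (1/T) = (61.60136 − 61.11)/61.11 ÷ (9/12) = 1.07%.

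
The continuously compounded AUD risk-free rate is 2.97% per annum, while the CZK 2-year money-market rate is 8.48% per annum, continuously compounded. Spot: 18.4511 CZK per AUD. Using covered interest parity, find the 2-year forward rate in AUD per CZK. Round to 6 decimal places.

0.048542

T = 2 years.
CZK accumulates by e^(0.0848×2) = 1.1848308.
AUD accumulates by e^(0.0297×2) = 1.0611996.
CIP: F = S · (grow CZK)/(grow AUD) = 18.4511 × 1.1848308/1.0611996 = 20.60068 CZK per AUD.
Invert for AUD per CZK: 1 / 20.60068 = 0.048542.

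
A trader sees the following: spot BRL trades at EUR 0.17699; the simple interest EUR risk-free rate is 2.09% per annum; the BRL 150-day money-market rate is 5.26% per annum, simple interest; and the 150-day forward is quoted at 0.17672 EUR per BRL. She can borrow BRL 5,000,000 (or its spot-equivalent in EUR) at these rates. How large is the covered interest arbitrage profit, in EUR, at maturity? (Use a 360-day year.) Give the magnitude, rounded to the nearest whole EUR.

EUR 10,309

T = 150/360 years.
Keep in BRL, deliver into the forward: 5,000,000·1.02191667·0.17672 = EUR 902,965.57.
Swap to EUR now, deposit: 5,000,000·0.17699·1.00870833 = EUR 892,656.44.
The quoted forward overvalues BRL, so borrow EUR, buy BRL at spot, deposit the BRL at 5.26%, and sell the proceeds forward at 0.17672.
Arbitrage profit = |902,965.57 − 892,656.44| = EUR 10,309.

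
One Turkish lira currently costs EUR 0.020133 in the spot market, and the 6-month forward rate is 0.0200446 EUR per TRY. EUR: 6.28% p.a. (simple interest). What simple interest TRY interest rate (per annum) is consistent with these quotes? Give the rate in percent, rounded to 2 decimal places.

7.19%

T = 6/12 years.
By CIP, F/S equals the EUR-to-TRY growth ratio: 0.0200446/0.020133 = 0.9956092.
EUR growth factor: 1 + 0.0628×6/12 = 1.031400.
So the TRY growth factor = 1.0359486.
(1.0359486 − 1)/T = 0.071897, i.e. 7.19%.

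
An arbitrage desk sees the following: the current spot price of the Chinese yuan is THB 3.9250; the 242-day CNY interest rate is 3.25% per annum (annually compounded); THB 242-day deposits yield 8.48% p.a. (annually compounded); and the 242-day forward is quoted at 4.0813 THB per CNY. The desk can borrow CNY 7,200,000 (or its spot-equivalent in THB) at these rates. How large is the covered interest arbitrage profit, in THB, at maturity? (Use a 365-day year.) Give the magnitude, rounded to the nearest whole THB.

THB 188,143

T = 242/365 years.
Route A — deposit CNY, sell forward: 7,200,000 × 1.0214316254 × 4.0813 = THB 30,015,136.03.
Route B — convert at spot, deposit THB: 7,200,000 × 3.9250 × 1.0554491629 = THB 29,826,993.34.
The quoted forward overvalues CNY, so borrow THB, buy CNY at spot, deposit the CNY at 3.25%, and sell the proceeds forward at 4.0813.
Profit = 30,015,136.03 − 29,826,993.34 = THB 188,143.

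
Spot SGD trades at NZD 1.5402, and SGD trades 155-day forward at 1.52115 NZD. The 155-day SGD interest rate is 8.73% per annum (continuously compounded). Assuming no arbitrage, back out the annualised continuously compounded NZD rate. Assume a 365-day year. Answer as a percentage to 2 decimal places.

5.80%

T = 155/365 years.
By CIP, F/S equals the NZD-to-SGD growth ratio: 1.52115/1.5402 = 0.9876315.
SGD growth factor: e^(0.0873×155/365) = 1.0377684.
That pins the NZD growth at 1.0249328.
r = ln(1.0249328)/(155/365) = 0.057993 → 5.80%.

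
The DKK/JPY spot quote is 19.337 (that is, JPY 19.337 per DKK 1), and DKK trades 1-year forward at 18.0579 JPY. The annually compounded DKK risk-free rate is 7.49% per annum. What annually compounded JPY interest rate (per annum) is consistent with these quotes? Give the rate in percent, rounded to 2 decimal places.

0.38%

T = 1 year.
F/S = 18.0579/19.337 = 0.9338522 = (growth of JPY) / (growth of DKK).
DKK growth factor: (1 + 0.0749)^1 = 1.074900.
So the JPY growth factor = 1.0037977.
r = 1.0037977^(1/1) − 1 = 0.003798 → 0.38%.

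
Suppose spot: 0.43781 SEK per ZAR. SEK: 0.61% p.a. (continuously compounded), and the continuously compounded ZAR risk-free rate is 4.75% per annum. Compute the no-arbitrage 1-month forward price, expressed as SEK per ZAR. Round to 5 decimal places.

0.43630

T = 1/12 years.
SEK accumulates by e^(0.0061×1/12) = 1.0005085.
ZAR accumulates by e^(0.0475×1/12) = 1.0039662.
Forward (SEK per ZAR) = 0.43781 × 1.0005085 / 1.0039662 = 0.4363022.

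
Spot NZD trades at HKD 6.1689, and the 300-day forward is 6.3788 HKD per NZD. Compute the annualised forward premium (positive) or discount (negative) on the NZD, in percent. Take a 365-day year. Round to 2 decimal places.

+4.14%

T = 300/365 years.
Period premium: (6.3788 − 6.1689)/6.1689 = 0.0340255.
Per annum: 0.0340255 / (300/365) = 0.041398 = 4.14%.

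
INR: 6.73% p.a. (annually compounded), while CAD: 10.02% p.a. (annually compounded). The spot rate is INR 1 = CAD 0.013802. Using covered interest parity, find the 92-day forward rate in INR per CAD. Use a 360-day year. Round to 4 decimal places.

T = 92/360 years.
Growth of 1 CAD over T: (1 + 0.1002)^(92/360) = 1.02470371.
INR accumulates by (1 + 0.0673)^(92/360) = 1.01678417.
Forward (CAD per INR) = 0.013802 × 1.02470371 / 1.01678417 = 0.013909501.
Invert for INR per CAD: 1 / 0.013909501 = 71.8933.

71.8933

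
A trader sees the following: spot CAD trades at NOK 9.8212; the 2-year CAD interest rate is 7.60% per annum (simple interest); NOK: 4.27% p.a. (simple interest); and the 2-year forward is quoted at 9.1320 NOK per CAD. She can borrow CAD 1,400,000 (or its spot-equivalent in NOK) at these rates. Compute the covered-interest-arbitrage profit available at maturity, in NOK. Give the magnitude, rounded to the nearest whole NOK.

T = 2 years.
Keep in CAD, deliver into the forward: 1,400,000·1.152000·9.1320 = NOK 14,728,089.60.
Swap to NOK now, deposit: 1,400,000·9.8212·1.085400 = NOK 14,923,902.67.
The quoted forward undervalues CAD, so borrow CAD, convert to NOK at spot, deposit the NOK at 4.27%, and buy CAD forward at 9.1320 to cover the loan.
Profit = 14,923,902.67 − 14,728,089.60 = NOK 195,813.

NOK 195,813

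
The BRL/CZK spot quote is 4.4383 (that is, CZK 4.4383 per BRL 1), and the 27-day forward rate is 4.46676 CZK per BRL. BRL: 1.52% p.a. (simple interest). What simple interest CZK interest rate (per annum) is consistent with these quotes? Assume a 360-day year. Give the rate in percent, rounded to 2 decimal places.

T = 27/360 years.
F/S = 4.46676/4.4383 = 1.0064124 = (growth of CZK) / (growth of BRL).
BRL growth factor: 1 + 0.0152×27/360 = 1.001140.
Hence g_CZK = 1.0075597.
r = (1.0075597 − 1)/(27/360) = 0.100796 → 10.08%.

10.08%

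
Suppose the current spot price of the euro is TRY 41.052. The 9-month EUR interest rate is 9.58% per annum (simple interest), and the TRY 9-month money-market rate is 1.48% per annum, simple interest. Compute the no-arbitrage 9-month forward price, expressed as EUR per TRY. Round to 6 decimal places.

0.025823

T = 9/12 years.
TRY growth factor: 1 + 0.0148×9/12 = 1.011100.
Growth of 1 EUR over T: 1 + 0.0958×9/12 = 1.071850.
CIP: F = S · (grow TRY)/(grow EUR) = 41.052 × 1.011100/1.071850 = 38.72527 TRY per EUR.
Invert for EUR per TRY: 1 / 38.72527 = 0.025823.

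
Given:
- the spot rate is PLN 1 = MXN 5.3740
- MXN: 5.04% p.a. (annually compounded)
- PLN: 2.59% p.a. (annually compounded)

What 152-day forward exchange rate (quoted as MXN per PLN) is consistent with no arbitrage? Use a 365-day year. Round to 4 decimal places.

5.4271

T = 152/365 years.
Growth of 1 MXN over T: (1 + 0.0504)^(152/365) = 1.0206878.
PLN accumulates by (1 + 0.0259)^(152/365) = 1.0107053.
CIP: F = S · (grow MXN)/(grow PLN) = 5.374 × 1.0206878/1.0107053 = 5.427078 MXN per PLN.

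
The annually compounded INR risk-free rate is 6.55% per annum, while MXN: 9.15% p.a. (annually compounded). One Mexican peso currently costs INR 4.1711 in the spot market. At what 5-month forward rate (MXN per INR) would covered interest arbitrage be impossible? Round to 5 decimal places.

T = 5/12 years.
Growth of 1 INR over T: (1 + 0.0655)^(5/12) = 1.0267876.
Growth of 1 MXN over T: (1 + 0.0915)^(5/12) = 1.0371539.
So F = 4.1711 × 1.0267876 / 1.0371539 = 4.129410 (INR/MXN).
Invert for MXN per INR: 1 / 4.129410 = 0.24217.

0.24217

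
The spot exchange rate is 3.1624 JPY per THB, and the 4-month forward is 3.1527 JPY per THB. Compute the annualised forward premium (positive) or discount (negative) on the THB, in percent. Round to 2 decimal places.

T = 4/12 years.
THB trades forward at -0.30673% vs spot over the period.
×(1/T) gives -0.92% p.a.

-0.92%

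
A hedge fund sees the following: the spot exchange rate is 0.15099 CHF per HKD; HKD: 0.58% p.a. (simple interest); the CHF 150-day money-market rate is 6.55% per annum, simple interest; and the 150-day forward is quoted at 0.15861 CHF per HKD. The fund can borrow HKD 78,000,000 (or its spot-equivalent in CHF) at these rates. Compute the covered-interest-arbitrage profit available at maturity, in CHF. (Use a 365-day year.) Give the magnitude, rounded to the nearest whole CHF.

T = 150/365 years.
Invest the HKD and cover forward: 78,000,000 × 1.0023835616 × 0.15861 = CHF 12,401,068.42.
Convert at spot and invest in CHF: 78,000,000 × 0.15099 × 1.0269178082 = CHF 12,094,236.95.
The quoted forward overvalues HKD, so borrow CHF, buy HKD at spot, deposit the HKD at 0.58%, and sell the proceeds forward at 0.15861.
The gap between the two covered legs is CHF 306,831.

CHF 306,831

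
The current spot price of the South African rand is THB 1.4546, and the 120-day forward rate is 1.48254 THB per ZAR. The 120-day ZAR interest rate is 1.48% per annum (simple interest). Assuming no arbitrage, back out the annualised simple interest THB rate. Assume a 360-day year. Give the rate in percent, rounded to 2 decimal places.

7.27%

T = 120/360 years.
F/S = 1.48254/1.4546 = 1.0192080 = (growth of THB) / (growth of ZAR).
ZAR growth factor: 1 + 0.0148×120/360 = 1.0049333.
That pins the THB growth at 1.0242361.
r = (1.0242361 − 1)/(120/360) = 0.072708 → 7.27%.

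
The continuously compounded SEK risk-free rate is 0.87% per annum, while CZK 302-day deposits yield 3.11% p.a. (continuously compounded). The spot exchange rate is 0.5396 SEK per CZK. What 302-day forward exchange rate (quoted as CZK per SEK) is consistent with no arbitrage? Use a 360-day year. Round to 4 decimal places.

1.8884

T = 302/360 years.
Growth of 1 SEK over T: e^(0.0087×302/360) = 1.007325.
CZK accumulates by e^(0.0311×302/360) = 1.0264328.
So F = 0.5396 × 1.007325 / 1.0264328 = 0.5295549 (SEK/CZK).
Quoted the other way: 1/0.5295549 = 1.8884 CZK per SEK.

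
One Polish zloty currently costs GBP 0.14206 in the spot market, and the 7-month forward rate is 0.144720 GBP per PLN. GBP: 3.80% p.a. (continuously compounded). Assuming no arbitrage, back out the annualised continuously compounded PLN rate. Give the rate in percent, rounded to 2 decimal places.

T = 7/12 years.
F/S = 0.14472/0.14206 = 1.0187245 = (growth of GBP) / (growth of PLN).
GBP growth factor: e^(0.0380×7/12) = 1.0224142.
Hence g_PLN = 1.0036219.
Take logs: ln 1.0036219 / (7/12) = 0.006198, so 0.62%.

0.62%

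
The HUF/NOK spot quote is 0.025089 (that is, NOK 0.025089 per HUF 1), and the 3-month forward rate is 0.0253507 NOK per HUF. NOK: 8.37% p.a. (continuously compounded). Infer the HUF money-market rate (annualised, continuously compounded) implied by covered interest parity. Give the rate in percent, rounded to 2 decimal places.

T = 3/12 years.
CIP gives F = S · g_NOK/g_HUF, so g_NOK/g_HUF = 0.0253507/0.025089 = 1.0104309.
NOK growth factor: e^(0.0837×3/12) = 1.0211455.
That pins the HUF growth at 1.010604.
r = ln(1.010604)/(3/12) = 0.042193 → 4.22%.

4.22%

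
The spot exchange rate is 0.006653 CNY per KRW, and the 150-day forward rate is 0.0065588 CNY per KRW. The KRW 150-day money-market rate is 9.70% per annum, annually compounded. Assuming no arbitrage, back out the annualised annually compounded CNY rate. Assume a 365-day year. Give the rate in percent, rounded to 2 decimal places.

5.96%

T = 150/365 years.
F/S = 0.0065588/0.006653 = 0.9858410 = (growth of CNY) / (growth of KRW).
The KRW side grows by (1 + 0.0970)^(150/365) = 1.0387793.
Hence g_CNY = 1.0240712.
r = 1.0240712^(365/150) − 1 = 0.059587 → 5.96%.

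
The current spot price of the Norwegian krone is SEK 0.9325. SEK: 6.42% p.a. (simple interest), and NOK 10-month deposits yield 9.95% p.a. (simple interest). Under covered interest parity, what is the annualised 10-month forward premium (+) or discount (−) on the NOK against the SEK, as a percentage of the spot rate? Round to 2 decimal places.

T = 10/12 years.
No-arbitrage forward: 0.9325 × 1.053500 / 1.0829167 = 0.9071693 SEK/NOK.
Annualised premium = (F − S)/S × (1/T) = (0.9071693 − 0.9325)/0.9325 ÷ (10/12) = -3.26%.

-3.26%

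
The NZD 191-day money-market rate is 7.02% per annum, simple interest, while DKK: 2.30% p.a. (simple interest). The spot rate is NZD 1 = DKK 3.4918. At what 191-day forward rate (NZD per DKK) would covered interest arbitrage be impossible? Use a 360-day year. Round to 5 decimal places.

T = 191/360 years.
DKK accumulates by 1 + 0.0230×191/360 = 1.0122028.
Growth of 1 NZD over T: 1 + 0.0702×191/360 = 1.037245.
So F = 3.4918 × 1.0122028 / 1.037245 = 3.407497 (DKK/NZD).
Invert for NZD per DKK: 1 / 3.407497 = 0.29347.

0.29347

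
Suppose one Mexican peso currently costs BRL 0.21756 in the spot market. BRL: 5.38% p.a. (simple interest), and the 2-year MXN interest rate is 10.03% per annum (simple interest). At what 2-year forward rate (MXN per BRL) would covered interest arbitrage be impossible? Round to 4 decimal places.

T = 2 years.
BRL growth factor: 1 + 0.0538×2 = 1.107600.
MXN accumulates by 1 + 0.1003×2 = 1.200600.
So F = 0.21756 × 1.107600 / 1.200600 = 0.2007075 (BRL/MXN).
Invert for MXN per BRL: 1 / 0.2007075 = 4.9824.

4.9824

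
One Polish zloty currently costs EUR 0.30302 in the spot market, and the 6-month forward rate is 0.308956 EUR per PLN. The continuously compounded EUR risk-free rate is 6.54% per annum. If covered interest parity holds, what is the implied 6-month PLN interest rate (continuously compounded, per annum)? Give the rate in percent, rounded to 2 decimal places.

T = 6/12 years.
By CIP, F/S equals the EUR-to-PLN growth ratio: 0.308956/0.30302 = 1.0195895.
EUR growth factor: e^(0.0654×6/12) = 1.0332405.
That pins the PLN growth at 1.0133887.
Take logs: ln 1.0133887 / (6/12) = 0.026600, so 2.66%.

2.66%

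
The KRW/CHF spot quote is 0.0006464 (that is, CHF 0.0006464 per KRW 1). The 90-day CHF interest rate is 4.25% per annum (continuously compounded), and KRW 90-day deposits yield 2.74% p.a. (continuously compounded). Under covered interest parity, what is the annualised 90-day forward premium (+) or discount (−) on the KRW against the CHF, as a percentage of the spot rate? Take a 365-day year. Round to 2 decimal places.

+1.51%

T = 90/365 years.
No-arbitrage forward: 0.0006464 × 1.0105346 / 1.006779 = 0.0006488113 CHF/KRW.
Annualised premium = (F − S)/S × (1/T) = (0.0006488113 − 0.0006464)/0.0006464 ÷ (90/365) = 1.51%.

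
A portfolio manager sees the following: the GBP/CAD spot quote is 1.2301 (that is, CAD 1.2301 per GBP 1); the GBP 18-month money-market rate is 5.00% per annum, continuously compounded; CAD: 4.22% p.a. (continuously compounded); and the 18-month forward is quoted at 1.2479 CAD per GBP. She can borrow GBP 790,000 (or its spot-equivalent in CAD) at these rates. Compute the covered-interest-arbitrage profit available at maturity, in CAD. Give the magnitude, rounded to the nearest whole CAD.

CAD 27,341

T = 18/12 years.
Route A — deposit GBP, sell forward: 790,000 × 1.07788415 × 1.2479 = CAD 1,062,622.39.
Route B — convert at spot, deposit CAD: 790,000 × 1.2301 × 1.0653464 = CAD 1,035,281.26.
The quoted forward overvalues GBP, so borrow CAD, buy GBP at spot, deposit the GBP at 5.00%, and sell the proceeds forward at 1.2479.
The gap between the two covered legs is CAD 27,341.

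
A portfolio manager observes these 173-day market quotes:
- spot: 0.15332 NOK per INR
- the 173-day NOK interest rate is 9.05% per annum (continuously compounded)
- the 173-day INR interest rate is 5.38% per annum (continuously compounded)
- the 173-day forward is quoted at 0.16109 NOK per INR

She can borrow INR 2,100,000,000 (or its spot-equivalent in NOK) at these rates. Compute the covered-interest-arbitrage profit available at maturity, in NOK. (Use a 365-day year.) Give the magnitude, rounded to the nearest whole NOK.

T = 173/365 years.
Invest the INR and cover forward: 2,100,000,000 × 1.02582762522 × 0.16109 = NOK 347,026,201.51.
Convert at spot and invest in NOK: 2,100,000,000 × 0.15332 × 1.04382778666 = NOK 336,083,320.13.
The quoted forward overvalues INR, so borrow NOK, buy INR at spot, deposit the INR at 5.38%, and sell the proceeds forward at 0.16109.
The gap between the two covered legs is NOK 10,942,881.

NOK 10,942,881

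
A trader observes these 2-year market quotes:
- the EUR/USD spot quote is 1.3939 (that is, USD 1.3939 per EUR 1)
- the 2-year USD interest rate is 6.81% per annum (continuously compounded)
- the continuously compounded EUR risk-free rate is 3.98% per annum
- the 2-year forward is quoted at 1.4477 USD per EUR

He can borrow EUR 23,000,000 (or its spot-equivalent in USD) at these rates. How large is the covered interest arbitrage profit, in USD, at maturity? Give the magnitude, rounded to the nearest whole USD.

USD 681,672

T = 2 years.
Route A — deposit EUR, sell forward: 23,000,000 × 1.0828538395 × 1.4477 = USD 36,055,892.58.
Route B — convert at spot, deposit USD: 23,000,000 × 1.3939 × 1.1459110529 = USD 36,737,564.58.
The quoted forward undervalues EUR, so borrow EUR, convert to USD at spot, deposit the USD at 6.81%, and buy EUR forward at 1.4477 to cover the loan.
Arbitrage profit = |36,055,892.58 − 36,737,564.58| = USD 681,672.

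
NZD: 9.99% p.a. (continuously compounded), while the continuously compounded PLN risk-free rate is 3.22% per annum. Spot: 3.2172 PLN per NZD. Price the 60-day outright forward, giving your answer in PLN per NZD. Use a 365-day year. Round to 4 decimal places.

T = 60/365 years.
Growth of 1 PLN over T: e^(0.0322×60/365) = 1.0053072.
Growth of 1 NZD over T: e^(0.0999×60/365) = 1.0165575.
Forward (PLN per NZD) = 3.2172 × 1.0053072 / 1.0165575 = 3.181595.

3.1816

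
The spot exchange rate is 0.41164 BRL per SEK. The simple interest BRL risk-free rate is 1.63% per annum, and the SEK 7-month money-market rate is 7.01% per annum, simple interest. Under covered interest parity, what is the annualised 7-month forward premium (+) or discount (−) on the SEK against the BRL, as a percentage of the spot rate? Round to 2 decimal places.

-5.17%

T = 7/12 years.
No-arbitrage forward: 0.41164 × 1.0095083 / 1.0408917 = 0.39922885 BRL/SEK.
(F − S)/S ÷ T = (0.39922885 − 0.41164)/0.41164/(7/12) = -0.051687 → -5.17%.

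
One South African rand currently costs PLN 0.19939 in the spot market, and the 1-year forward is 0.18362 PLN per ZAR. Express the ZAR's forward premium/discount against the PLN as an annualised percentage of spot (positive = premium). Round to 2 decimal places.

T = 1 year.
ZAR trades forward at -7.90912% vs spot over the period.
×(1/T) gives -7.91% p.a.

-7.91%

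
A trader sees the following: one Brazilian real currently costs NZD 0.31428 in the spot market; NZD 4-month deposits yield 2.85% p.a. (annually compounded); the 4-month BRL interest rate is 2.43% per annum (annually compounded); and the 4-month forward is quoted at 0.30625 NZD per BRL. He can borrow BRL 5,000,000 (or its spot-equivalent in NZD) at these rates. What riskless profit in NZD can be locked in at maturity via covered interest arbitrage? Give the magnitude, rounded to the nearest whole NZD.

NZD 42,635

T = 4/12 years.
Route A — deposit BRL, sell forward: 5,000,000 × 1.008035262 × 0.30625 = NZD 1,543,553.99.
Route B — convert at spot, deposit NZD: 5,000,000 × 0.31428 × 1.009411152 = NZD 1,586,188.68.
The quoted forward undervalues BRL, so borrow BRL, convert to NZD at spot, deposit the NZD at 2.85%, and buy BRL forward at 0.30625 to cover the loan.
Arbitrage profit = |1,543,553.99 − 1,586,188.68| = NZD 42,635.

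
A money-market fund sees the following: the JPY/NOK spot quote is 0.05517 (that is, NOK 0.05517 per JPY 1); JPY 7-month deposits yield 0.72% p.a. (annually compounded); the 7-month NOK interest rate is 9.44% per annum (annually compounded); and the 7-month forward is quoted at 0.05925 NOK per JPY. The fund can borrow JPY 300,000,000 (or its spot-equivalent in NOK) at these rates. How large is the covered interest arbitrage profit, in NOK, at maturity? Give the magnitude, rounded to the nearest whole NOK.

T = 7/12 years.
Route A — deposit JPY, sell forward: 300,000,000 × 1.0041937213 × 0.05925 = NOK 17,849,543.40.
Route B — convert at spot, deposit NOK: 300,000,000 × 0.05517 × 1.0540293784 = NOK 17,445,240.24.
The quoted forward overvalues JPY, so borrow NOK, buy JPY at spot, deposit the JPY at 0.72%, and sell the proceeds forward at 0.05925.
The gap between the two covered legs is NOK 404,303.

NOK 404,303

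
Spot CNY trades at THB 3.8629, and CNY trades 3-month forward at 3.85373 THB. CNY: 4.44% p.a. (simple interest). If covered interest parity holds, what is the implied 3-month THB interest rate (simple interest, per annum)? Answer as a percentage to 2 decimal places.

T = 3/12 years.
CIP gives F = S · g_THB/g_CNY, so g_THB/g_CNY = 3.85373/3.8629 = 0.9976261.
The CNY side grows by 1 + 0.0444×3/12 = 1.011100.
So the THB growth factor = 1.0086997.
r = (1.0086997 − 1)/(3/12) = 0.034799 → 3.48%.

3.48%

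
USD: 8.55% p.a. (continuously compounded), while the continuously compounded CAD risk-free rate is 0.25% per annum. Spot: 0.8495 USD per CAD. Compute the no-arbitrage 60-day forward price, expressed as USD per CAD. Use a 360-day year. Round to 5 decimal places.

0.86133

T = 60/360 years.
Growth of 1 USD over T: e^(0.0855×60/360) = 1.014352.
CAD growth factor: e^(0.0025×60/360) = 1.0004168.
Forward (USD per CAD) = 0.8495 × 1.014352 / 1.0004168 = 0.8613330.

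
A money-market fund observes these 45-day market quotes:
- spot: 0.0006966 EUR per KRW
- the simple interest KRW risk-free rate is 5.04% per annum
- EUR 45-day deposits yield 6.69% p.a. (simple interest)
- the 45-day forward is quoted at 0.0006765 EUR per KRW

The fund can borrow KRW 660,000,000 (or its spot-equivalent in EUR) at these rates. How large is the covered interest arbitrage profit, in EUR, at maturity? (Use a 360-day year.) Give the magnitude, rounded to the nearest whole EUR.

T = 45/360 years.
Keep in KRW, deliver into the forward: 660,000,000·1.006300·0.0006765 = EUR 449,302.89.
Swap to EUR now, deposit: 660,000,000·0.0006966·1.0083625 = EUR 463,600.71.
The quoted forward undervalues KRW, so borrow KRW, convert to EUR at spot, deposit the EUR at 6.69%, and buy KRW forward at 0.0006765 to cover the loan.
The gap between the two covered legs is EUR 14,298.

EUR 14,298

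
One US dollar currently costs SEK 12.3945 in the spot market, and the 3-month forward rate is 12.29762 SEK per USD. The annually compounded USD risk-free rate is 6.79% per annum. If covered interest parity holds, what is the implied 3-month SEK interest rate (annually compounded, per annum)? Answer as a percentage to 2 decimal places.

T = 3/12 years.
By CIP, F/S equals the SEK-to-USD growth ratio: 12.29762/12.3945 = 0.9921836.
The USD side grows by (1 + 0.0679)^(3/12) = 1.0165591.
Hence g_SEK = 1.0086133.
Annualise: 1.0086133^(12/3) − 1 = 0.034901 = 3.49%.

3.49%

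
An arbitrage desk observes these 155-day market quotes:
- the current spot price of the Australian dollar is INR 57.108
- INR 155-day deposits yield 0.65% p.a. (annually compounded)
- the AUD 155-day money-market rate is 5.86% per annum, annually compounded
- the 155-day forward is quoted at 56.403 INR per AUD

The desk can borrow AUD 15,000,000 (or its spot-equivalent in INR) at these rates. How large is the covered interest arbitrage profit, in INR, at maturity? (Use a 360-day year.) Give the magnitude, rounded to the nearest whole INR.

INR 8,032,630

T = 155/360 years.
Invest the AUD and cover forward: 15,000,000 × 1.02482202971 × 56.403 = INR 867,045,554.13.
Convert at spot and invest in INR: 15,000,000 × 57.108 × 1.00279344928 = INR 859,012,924.52.
The quoted forward overvalues AUD, so borrow INR, buy AUD at spot, deposit the AUD at 5.86%, and sell the proceeds forward at 56.403.
Arbitrage profit = |867,045,554.13 − 859,012,924.52| = INR 8,032,630.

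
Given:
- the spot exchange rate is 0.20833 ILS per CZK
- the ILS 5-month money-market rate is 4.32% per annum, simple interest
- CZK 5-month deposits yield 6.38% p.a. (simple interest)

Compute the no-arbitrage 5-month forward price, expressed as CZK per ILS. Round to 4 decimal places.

4.8405

T = 5/12 years.
Growth of 1 ILS over T: 1 + 0.0432×5/12 = 1.018000.
Growth of 1 CZK over T: 1 + 0.0638×5/12 = 1.0265833.
Forward (ILS per CZK) = 0.20833 × 1.018000 / 1.0265833 = 0.2065881.
Invert for CZK per ILS: 1 / 0.2065881 = 4.8405.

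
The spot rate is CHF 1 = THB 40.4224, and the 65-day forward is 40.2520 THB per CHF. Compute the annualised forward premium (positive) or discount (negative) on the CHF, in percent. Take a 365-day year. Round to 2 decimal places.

T = 65/365 years.
Period premium: (40.2520 − 40.4224)/40.4224 = -0.0042155.
Per annum: -0.0042155 / (65/365) = -0.023672 = -2.37%.

-2.37%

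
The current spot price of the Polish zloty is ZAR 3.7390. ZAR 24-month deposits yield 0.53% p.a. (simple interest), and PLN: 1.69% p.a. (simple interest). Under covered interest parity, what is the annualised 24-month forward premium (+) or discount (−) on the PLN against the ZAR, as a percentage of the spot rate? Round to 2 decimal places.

-1.12%

T = 2 years.
No-arbitrage forward: 3.739 × 1.010600 / 1.033800 = 3.6550913 ZAR/PLN.
Annualised premium = (F − S)/S × (1/T) = (3.6550913 − 3.739)/3.739 ÷ 2 = -1.12%.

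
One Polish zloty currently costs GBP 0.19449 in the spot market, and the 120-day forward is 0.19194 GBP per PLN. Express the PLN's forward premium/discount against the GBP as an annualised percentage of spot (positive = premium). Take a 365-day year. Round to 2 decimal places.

-3.99%

T = 120/365 years.
PLN trades forward at -1.31112% vs spot over the period.
Annualise by dividing by T: -0.0131112 / (120/365) = -0.039880 → -3.99%.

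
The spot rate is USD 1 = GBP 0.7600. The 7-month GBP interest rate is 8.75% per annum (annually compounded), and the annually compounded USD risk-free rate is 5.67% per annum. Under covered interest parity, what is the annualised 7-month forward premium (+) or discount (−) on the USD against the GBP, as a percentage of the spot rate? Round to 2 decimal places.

+2.90%

T = 7/12 years.
CIP forward (GBP per USD) = 0.76 × 1.0501477/1.0326944 = 0.7728446.
(F − S)/S ÷ T = (0.7728446 − 0.76)/0.76/(7/12) = 0.028973 → 2.90%.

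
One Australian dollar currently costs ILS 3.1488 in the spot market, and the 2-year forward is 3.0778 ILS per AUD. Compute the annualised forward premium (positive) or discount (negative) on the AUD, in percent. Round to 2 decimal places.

T = 2 years.
Period premium: (3.0778 − 3.1488)/3.1488 = -0.0225483.
Annualise by dividing by T: -0.0225483 / 2 = -0.011274 → -1.13%.

-1.13%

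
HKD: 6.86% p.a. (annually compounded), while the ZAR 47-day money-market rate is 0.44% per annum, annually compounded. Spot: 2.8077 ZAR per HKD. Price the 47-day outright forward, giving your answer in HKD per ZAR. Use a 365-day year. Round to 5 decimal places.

0.35902

T = 47/365 years.
ZAR growth factor: (1 + 0.0044)^(47/365) = 1.0005655.
HKD growth factor: (1 + 0.0686)^(47/365) = 1.0085802.
CIP: F = S · (grow ZAR)/(grow HKD) = 2.8077 × 1.0005655/1.0085802 = 2.785389 ZAR per HKD.
Quoted the other way: 1/2.785389 = 0.35902 HKD per ZAR.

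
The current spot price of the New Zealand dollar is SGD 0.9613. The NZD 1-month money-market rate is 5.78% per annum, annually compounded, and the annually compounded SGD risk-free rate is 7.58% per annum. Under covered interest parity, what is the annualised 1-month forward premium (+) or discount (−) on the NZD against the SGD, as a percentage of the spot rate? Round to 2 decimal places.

+1.69%

T = 1/12 years.
CIP forward (SGD per NZD) = 0.9613 × 1.0061073/1.0046936 = 0.9626526.
(F − S)/S ÷ T = (0.9626526 − 0.9613)/0.9613/(1/12) = 0.016885 → 1.69%.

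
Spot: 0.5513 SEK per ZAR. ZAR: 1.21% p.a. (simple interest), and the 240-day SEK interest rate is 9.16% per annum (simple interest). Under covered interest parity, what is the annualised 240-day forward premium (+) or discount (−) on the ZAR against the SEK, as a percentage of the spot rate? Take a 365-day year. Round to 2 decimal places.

+7.89%

T = 240/365 years.
No-arbitrage forward: 0.5513 × 1.0602301 / 1.0079562 = 0.5798911 SEK/ZAR.
Annualised premium = (F − S)/S × (1/T) = (0.5798911 − 0.5513)/0.5513 ÷ (240/365) = 7.89%.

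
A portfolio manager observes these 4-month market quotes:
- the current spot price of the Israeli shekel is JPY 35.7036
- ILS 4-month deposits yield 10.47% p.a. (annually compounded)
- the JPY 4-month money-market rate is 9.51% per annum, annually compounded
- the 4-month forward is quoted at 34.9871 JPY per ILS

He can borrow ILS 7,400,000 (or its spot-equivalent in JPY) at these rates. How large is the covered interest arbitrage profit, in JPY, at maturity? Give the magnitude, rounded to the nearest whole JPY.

T = 4/12 years.
Invest the ILS and cover forward: 7,400,000 × 1.0337482436 × 34.9871 = JPY 267,642,113.49.
Convert at spot and invest in JPY: 7,400,000 × 35.7036 × 1.0307450543 = JPY 272,329,687.49.
The quoted forward undervalues ILS, so borrow ILS, convert to JPY at spot, deposit the JPY at 9.51%, and buy ILS forward at 34.9871 to cover the loan.
The gap between the two covered legs is JPY 4,687,574.

JPY 4,687,574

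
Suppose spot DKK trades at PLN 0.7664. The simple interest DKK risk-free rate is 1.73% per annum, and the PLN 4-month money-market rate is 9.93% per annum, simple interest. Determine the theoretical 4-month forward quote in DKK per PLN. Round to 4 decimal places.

1.2703

T = 4/12 years.
Growth of 1 PLN over T: 1 + 0.0993×4/12 = 1.033100.
DKK growth factor: 1 + 0.0173×4/12 = 1.0057667.
Forward (PLN per DKK) = 0.7664 × 1.033100 / 1.0057667 = 0.7872281.
Quoted the other way: 1/0.7872281 = 1.2703 DKK per PLN.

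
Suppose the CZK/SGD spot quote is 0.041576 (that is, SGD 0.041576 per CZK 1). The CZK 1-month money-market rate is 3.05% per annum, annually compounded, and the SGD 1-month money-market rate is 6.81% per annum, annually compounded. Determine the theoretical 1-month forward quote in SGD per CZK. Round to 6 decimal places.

T = 1/12 years.
SGD accumulates by (1 + 0.0681)^(1/12) = 1.0055052.
CZK accumulates by (1 + 0.0305)^(1/12) = 1.0025068.
So F = 0.041576 × 1.0055052 / 1.0025068 = 0.04170035 (SGD/CZK).

0.041700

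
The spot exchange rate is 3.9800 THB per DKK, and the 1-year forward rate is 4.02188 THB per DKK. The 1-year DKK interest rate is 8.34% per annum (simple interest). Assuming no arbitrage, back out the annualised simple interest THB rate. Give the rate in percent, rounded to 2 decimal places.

9.48%

T = 1 year.
F/S = 4.02188/3.98 = 1.0105226 = (growth of THB) / (growth of DKK).
DKK growth factor: 1 + 0.0834×1 = 1.083400.
Hence g_THB = 1.0948002.
r = (1.0948002 − 1)/1 = 0.094800 → 9.48%.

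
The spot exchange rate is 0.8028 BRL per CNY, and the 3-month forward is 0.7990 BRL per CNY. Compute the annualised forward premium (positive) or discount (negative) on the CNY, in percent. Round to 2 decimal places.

T = 3/12 years.
CNY trades forward at -0.47334% vs spot over the period.
Annualise by dividing by T: -0.0047334 / (3/12) = -0.018934 → -1.89%.

-1.89%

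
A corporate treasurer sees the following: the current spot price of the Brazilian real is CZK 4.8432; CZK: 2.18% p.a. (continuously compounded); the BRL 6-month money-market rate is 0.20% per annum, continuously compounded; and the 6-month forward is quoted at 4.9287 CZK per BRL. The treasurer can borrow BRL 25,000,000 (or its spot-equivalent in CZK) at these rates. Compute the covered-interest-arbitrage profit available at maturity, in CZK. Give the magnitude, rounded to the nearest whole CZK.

CZK 933,788

T = 6/12 years.
Keep in BRL, deliver into the forward: 25,000,000·1.00100050017·4.9287 = CZK 123,340,779.13.
Swap to CZK now, deposit: 25,000,000·4.8432·1.01095962143 = CZK 122,406,990.96.
The quoted forward overvalues BRL, so borrow CZK, buy BRL at spot, deposit the BRL at 0.20%, and sell the proceeds forward at 4.9287.
The gap between the two covered legs is CZK 933,788.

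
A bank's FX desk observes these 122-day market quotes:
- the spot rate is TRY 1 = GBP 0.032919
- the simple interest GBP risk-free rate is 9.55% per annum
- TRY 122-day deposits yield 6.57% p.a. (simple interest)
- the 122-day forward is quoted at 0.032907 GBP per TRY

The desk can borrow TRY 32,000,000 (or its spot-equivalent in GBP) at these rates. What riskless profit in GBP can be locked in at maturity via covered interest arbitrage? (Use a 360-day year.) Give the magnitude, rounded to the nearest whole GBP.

GBP 11,031

T = 122/360 years.
Route A — deposit TRY, sell forward: 32,000,000 × 1.022265 × 0.032907 = GBP 1,076,469.58.
Route B — convert at spot, deposit GBP: 32,000,000 × 0.032919 × 1.032363889 = GBP 1,087,500.38.
The quoted forward undervalues TRY, so borrow TRY, convert to GBP at spot, deposit the GBP at 9.55%, and buy TRY forward at 0.032907 to cover the loan.
Profit = 1,087,500.38 − 1,076,469.58 = GBP 11,031.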